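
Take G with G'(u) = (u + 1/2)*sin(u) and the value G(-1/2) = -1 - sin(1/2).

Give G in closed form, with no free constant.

G(u) = -u*cos(u) + sin(u) - cos(u)/2 - 1

Any candidate G(u) must reproduce the stated G'(u) exactly.
A general antiderivative is -u*cos(u) + sin(u) - cos(u)/2 + C.
The condition gives C = -1 - sin(1/2) - (-sin(1/2)) = -1.
So G(u) = -u*cos(u) + sin(u) - cos(u)/2 - 1.
Check: d/du[-u*cos(u) + sin(u) - cos(u)/2 - 1] = u*sin(u) + sin(u)/2, which equals G'(u).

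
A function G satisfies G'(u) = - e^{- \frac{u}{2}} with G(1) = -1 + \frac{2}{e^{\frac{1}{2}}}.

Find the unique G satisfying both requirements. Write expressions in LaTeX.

Any candidate G(u) must reproduce the stated G'(u) exactly.
A general antiderivative is 2 e^{- \frac{u}{2}} + C.
The condition gives C = -1 + \frac{2}{e^{\frac{1}{2}}} - (\frac{2}{e^{\frac{1}{2}}}) = -1.
So G(u) = - \left(e^{\frac{u}{2}} - 2\right) e^{- \frac{u}{2}}.
Check: d/du[- \left(e^{\frac{u}{2}} - 2\right) e^{- \frac{u}{2}}] = - e^{- \frac{u}{2}} = G'(u).

G(u) = - \left(e^{\frac{u}{2}} - 2\right) e^{- \frac{u}{2}}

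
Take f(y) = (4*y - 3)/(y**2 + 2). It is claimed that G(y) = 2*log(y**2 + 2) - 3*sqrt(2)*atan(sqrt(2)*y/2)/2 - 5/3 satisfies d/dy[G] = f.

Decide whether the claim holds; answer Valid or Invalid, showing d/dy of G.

d/dy[G] = (4*y - 3)/(y**2 + 2)
This equals f(y) exactly, so the claim holds.

Valid: G'(y) = f(y).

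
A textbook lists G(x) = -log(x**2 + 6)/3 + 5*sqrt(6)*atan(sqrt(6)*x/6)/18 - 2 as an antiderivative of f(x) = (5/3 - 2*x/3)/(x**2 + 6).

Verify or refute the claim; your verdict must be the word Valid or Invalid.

Valid - differentiating G returns exactly f.

d/dx[G] = (5 - 2*x)/(3*x**2 + 18)
This equals f(x) exactly, so the claim holds.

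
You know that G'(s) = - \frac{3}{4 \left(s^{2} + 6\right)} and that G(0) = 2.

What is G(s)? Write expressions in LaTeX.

For G(s) to be correct, d/ds[G] must agree with the stated G'(s) identically.
A general antiderivative is - \frac{\sqrt{6} \operatorname{atan}{\left(\frac{\sqrt{6} s}{6} \right)}}{8} + C.
The condition gives C = 2 - (0) = 2.
So G(s) = - \frac{\sqrt{6} \operatorname{atan}{\left(\frac{\sqrt{6} s}{6} \right)}}{8} + 2.
Check: d/ds[- \frac{\sqrt{6} \operatorname{atan}{\left(\frac{\sqrt{6} s}{6} \right)}}{8} + 2] = - \frac{3}{4 s^{2} + 24}, which equals G'(s).

G(s) = - \frac{\sqrt{6} \operatorname{atan}{\left(\frac{\sqrt{6} s}{6} \right)}}{8} + 2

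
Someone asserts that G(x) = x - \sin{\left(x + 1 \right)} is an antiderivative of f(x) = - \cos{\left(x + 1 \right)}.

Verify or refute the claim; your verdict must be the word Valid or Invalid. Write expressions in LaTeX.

Invalid: d/dx[G] - f = 1, which is not 0.

d/dx[G] = 1 - \cos{\left(x + 1 \right)}
d/dx[G] - f(x) = 1 != 0.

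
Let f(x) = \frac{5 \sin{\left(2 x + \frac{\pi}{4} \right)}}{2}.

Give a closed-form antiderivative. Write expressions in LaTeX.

A first test for any F(x): its x-derivative must equal f(x) identically.
Check: d/dx[- \frac{5 \cos{\left(2 x + \frac{\pi}{4} \right)}}{4}] = \frac{5 \sin{\left(2 x + \frac{\pi}{4} \right)}}{2} = f(x).

An antiderivative is F(x) = - \frac{5 \cos{\left(2 x + \frac{\pi}{4} \right)}}{4}.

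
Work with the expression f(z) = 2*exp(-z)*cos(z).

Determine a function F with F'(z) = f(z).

An antiderivative is F(z) = (sin(z) - cos(z))*exp(-z).

Any candidate F(z) must reproduce f(z) exactly when differentiated.
Check: d/dz[(sin(z) - cos(z))*exp(-z)] = 2*exp(-z)*cos(z) = f(z).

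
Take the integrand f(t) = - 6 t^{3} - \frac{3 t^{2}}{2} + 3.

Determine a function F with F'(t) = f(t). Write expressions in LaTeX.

Integrate term by term and add the pieces.
Check: d/dt[- \frac{3 t^{4}}{2} - \frac{t^{3}}{2} + 3 t] = - 6 t^{3} - \frac{3 t^{2}}{2} + 3 = f(t).

An antiderivative is F(t) = - \frac{3 t^{4}}{2} - \frac{t^{3}}{2} + 3 t.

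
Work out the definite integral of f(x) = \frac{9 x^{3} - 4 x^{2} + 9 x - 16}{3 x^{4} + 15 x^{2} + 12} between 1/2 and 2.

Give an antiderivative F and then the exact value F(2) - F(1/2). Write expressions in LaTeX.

Differentiate the proposed F(x) back; it has to land on f(x) exactly.
F(x) = - \frac{- 9 \log{\left(\frac{x^{2}}{2} + 2 \right)} + 8 \operatorname{atan}{\left(x \right)}}{6} is an antiderivative of f.
Check: d/dx[- \frac{- 9 \log{\left(\frac{x^{2}}{2} + 2 \right)} + 8 \operatorname{atan}{\left(x \right)}}{6}] = \frac{9 x^{3} - 4 x^{2} + 9 x - 16}{3 x^{4} + 15 x^{2} + 12} = f(x).
F(2) = - \frac{4 \operatorname{atan}{\left(2 \right)}}{3} + \frac{3 \log{\left(4 \right)}}{2}; F(1/2) = - \frac{4 \operatorname{atan}{\left(\frac{1}{2} \right)}}{3} + \frac{3 \log{\left(\frac{17}{8} \right)}}{2}.
Integral = F(2) - F(1/2) = - \frac{4 \operatorname{atan}{\left(2 \right)}}{3} - \frac{3 \log{\left(\frac{17}{8} \right)}}{2} + \frac{4 \operatorname{atan}{\left(\frac{1}{2} \right)}}{3} + \frac{3 \log{\left(4 \right)}}{2}.

Antiderivative: F(x) = - \frac{- 9 \log{\left(\frac{x^{2}}{2} + 2 \right)} + 8 \operatorname{atan}{\left(x \right)}}{6}; value = - \frac{4 \operatorname{atan}{\left(2 \right)}}{3} - \frac{3 \log{\left(\frac{17}{8} \right)}}{2} + \frac{4 \operatorname{atan}{\left(\frac{1}{2} \right)}}{3} + \frac{3 \log{\left(4 \right)}}{2}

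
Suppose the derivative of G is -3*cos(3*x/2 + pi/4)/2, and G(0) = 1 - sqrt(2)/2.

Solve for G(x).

Any candidate G(x) must reproduce the stated G'(x) exactly.
A general antiderivative is -sin(3*x/2 + pi/4) + C.
The condition gives C = 1 - sqrt(2)/2 - (-sqrt(2)/2) = 1.
So G(x) = 1 - sin(3*x/2 + pi/4).
Check: d/dx[1 - sin(3*x/2 + pi/4)] = -3*cos(3*x/2 + pi/4)/2 = G'(x).

G(x) = 1 - sin(3*x/2 + pi/4)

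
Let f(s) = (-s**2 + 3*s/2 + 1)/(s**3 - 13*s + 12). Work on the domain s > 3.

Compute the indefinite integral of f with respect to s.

The denominator factors as 2*(s - 3)*(s - 1)*(s + 4); partial fractions split f into directly integrable pieces: -3/(5*(s + 4)) - 3/(20*(s - 1)) - 1/(4*(s - 3)).
Check: d/ds[-log(s - 3)/4 - 3*log(s - 1)/20 - 3*log(s + 4)/5] = (-2*s**2 + 3*s + 2)/(2*s**3 - 26*s + 24), which equals f(s).

F(s) = -log(s - 3)/4 - 3*log(s - 1)/20 - 3*log(s + 4)/5 + C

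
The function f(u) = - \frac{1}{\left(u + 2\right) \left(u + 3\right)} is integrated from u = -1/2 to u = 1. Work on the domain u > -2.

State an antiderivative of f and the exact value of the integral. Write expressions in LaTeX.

Factor the denominator (\left(u + 2\right) \left(u + 3\right)) and decompose: f = \frac{1}{u + 3} - \frac{1}{u + 2}; each piece integrates to a log, atan, or power term.
F(u) = - \log{\left(u + 2 \right)} + \log{\left(u + 3 \right)} is an antiderivative of f.
Check: d/du[- \log{\left(u + 2 \right)} + \log{\left(u + 3 \right)}] = - \frac{1}{u^{2} + 5 u + 6}, which equals f(u).
F(1) = - \log{\left(3 \right)} + \log{\left(4 \right)}; F(-1/2) = - \log{\left(\frac{3}{2} \right)} + \log{\left(\frac{5}{2} \right)}.
Integral = F(1) - F(-1/2) = - \log{\left(3 \right)} - \log{\left(\frac{5}{2} \right)} + \log{\left(\frac{3}{2} \right)} + \log{\left(4 \right)}.

Antiderivative: F(u) = - \log{\left(u + 2 \right)} + \log{\left(u + 3 \right)}; value = - \log{\left(3 \right)} - \log{\left(\frac{5}{2} \right)} + \log{\left(\frac{3}{2} \right)} + \log{\left(4 \right)}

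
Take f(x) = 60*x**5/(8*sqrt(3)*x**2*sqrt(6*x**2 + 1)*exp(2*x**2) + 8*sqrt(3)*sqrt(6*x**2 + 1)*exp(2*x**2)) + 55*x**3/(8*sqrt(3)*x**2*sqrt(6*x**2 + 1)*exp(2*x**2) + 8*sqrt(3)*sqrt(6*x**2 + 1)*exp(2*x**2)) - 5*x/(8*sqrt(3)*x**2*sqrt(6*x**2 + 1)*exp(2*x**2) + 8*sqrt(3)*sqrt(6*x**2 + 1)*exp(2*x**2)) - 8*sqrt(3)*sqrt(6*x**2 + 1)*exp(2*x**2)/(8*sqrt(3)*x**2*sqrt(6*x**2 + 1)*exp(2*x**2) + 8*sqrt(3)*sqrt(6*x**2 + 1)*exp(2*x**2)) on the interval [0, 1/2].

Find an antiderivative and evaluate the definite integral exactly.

Antiderivative: F(x) = -(5*sqrt(3)*sqrt(6*x**2 + 1) + 48*exp(2*x**2)*atan(x))*exp(-2*x**2)/48; value = -atan(1/2) - 5*sqrt(30)*exp(-1/2)/96 + 5*sqrt(3)/48

The integrand splits into summands that can be handled one at a time.
F(x) = -(5*sqrt(3)*sqrt(6*x**2 + 1) + 48*exp(2*x**2)*atan(x))*exp(-2*x**2)/48 is an antiderivative of f.
Check: d/dx[-(5*sqrt(3)*sqrt(6*x**2 + 1) + 48*exp(2*x**2)*atan(x))*exp(-2*x**2)/48] = (60*sqrt(3)*x**5 + 55*sqrt(3)*x**3 - 5*sqrt(3)*x - 24*sqrt(6*x**2 + 1)*exp(2*x**2))/(24*x**2*sqrt(6*x**2 + 1)*exp(2*x**2) + 24*sqrt(6*x**2 + 1)*exp(2*x**2)), which equals f(x).
F(1/2) = -atan(1/2) - 5*sqrt(30)*exp(-1/2)/96; F(0) = -5*sqrt(3)/48.
Integral = F(1/2) - F(0) = -atan(1/2) - 5*sqrt(30)*exp(-1/2)/96 + 5*sqrt(3)/48.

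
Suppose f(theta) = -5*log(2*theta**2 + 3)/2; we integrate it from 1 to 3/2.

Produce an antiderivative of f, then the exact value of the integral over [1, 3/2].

A candidate is checked by its d/dtheta: the result must match f(theta).
F(theta) = -5*theta*log(2*theta**2 + 3)/2 + 5*theta - 5*sqrt(6)*atan(sqrt(6)*theta/3)/2 is an antiderivative of f.
Check: d/dtheta[-5*theta*log(2*theta**2 + 3)/2 + 5*theta - 5*sqrt(6)*atan(sqrt(6)*theta/3)/2] = -5*log(2*theta**2 + 3)/2 = f(theta).
F(3/2) = -15*log(15/2)/4 - 5*sqrt(6)*atan(sqrt(6)/2)/2 + 15/2; F(1) = -5*sqrt(6)*atan(sqrt(6)/3)/2 - 5*log(5)/2 + 5.
Integral = F(3/2) - F(1) = -15*log(15/2)/4 - 5*sqrt(6)*atan(sqrt(6)/2)/2 + 5/2 + 5*log(5)/2 + 5*sqrt(6)*atan(sqrt(6)/3)/2.

Antiderivative: F(theta) = -5*theta*log(2*theta**2 + 3)/2 + 5*theta - 5*sqrt(6)*atan(sqrt(6)*theta/3)/2; value = -15*log(15/2)/4 - 5*sqrt(6)*atan(sqrt(6)/2)/2 + 5/2 + 5*log(5)/2 + 5*sqrt(6)*atan(sqrt(6)/3)/2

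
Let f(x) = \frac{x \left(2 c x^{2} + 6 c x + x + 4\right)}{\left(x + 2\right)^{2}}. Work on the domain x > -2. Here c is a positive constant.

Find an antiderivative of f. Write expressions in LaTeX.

An antiderivative is F(x) = \frac{c x^{3}}{x + 2} + \frac{x^{2}}{x + 2}.

f has the shape u'v + uv' for u = \frac{2}{x + 2} and v = \frac{c x^{3}}{2} + \frac{x^{2}}{2} — it is the derivative of the product u*v.
Check: d/dx[\frac{c x^{3}}{x + 2} + \frac{x^{2}}{x + 2}] = \frac{2 c x^{3} + 6 c x^{2} + x^{2} + 4 x}{x^{2} + 4 x + 4}, which equals f(x).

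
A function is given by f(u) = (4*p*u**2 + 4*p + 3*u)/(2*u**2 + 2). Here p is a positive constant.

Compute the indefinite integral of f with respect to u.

F(u) = 2*p*u + 3*log(2*u**2 + 2)/4 + C

Differentiate the proposed F(u) back; it has to land on f(u) exactly.
Check: d/du[2*p*u + 3*log(2*u**2 + 2)/4] = (4*p*u**2 + 4*p + 3*u)/(2*u**2 + 2) = f(u).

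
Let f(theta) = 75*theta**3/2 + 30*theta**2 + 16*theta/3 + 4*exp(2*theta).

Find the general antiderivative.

F(theta) = (theta**2*(15*theta + 8)**2 + 48*exp(2*theta))/24 + C

The integrand splits into summands that can be handled one at a time.
Check: d/dtheta[(theta**2*(15*theta + 8)**2 + 48*exp(2*theta))/24] = 75*theta**3/2 + 30*theta**2 + 16*theta/3 + 4*exp(2*theta) = f(theta).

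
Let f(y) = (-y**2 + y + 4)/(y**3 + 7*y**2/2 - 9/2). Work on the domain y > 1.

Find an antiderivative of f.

Factor the denominator ((y - 1)*(y + 3)*(2*y + 3)) and decompose: f = -2/(15*(2*y + 3)) - 4/(3*(y + 3)) + 2/(5*(y - 1)); each piece integrates to a log, atan, or power term.
Check: d/dy[2*log(y - 1)/5 - log(y + 3/2)/15 - 4*log(y + 3)/3] = (-2*y**2 + 2*y + 8)/(2*y**3 + 7*y**2 - 9), which equals f(y).

An antiderivative is F(y) = 2*log(y - 1)/5 - log(y + 3/2)/15 - 4*log(y + 3)/3.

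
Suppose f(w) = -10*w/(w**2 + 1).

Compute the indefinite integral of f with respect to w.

The substitution u = w**2 + 1 works: f is exactly (dF/du)*(du/dw) for that inner function.
Check: d/dw[-5*log(w**2 + 1)] = -10*w/(w**2 + 1) = f(w).

F(w) = -5*log(w**2 + 1) + C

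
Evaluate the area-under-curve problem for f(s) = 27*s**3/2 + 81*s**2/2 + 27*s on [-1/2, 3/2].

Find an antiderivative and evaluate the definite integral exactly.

The substitution u = -3*s**2/2 - 3*s works: f is exactly (dF/du)*(du/ds) for that inner function.
F(s) = 27*s**2*(s + 2)**2/8 is an antiderivative of f.
Check: d/ds[27*s**2*(s + 2)**2/8] = 27*s**3/2 + 81*s**2/2 + 27*s = f(s).
F(3/2) = 11907/128; F(-1/2) = 243/128.
Integral = F(3/2) - F(-1/2) = 729/8.

Antiderivative: F(s) = 27*s**2*(s + 2)**2/8; value = 729/8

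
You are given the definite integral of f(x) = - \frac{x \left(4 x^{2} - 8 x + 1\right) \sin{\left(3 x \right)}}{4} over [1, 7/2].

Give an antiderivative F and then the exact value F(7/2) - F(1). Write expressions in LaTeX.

Antiderivative: F(x) = \frac{x^{3} \cos{\left(3 x \right)}}{3} - \frac{x^{2} \sin{\left(3 x \right)}}{3} - \frac{2 x^{2} \cos{\left(3 x \right)}}{3} + \frac{4 x \sin{\left(3 x \right)}}{9} - \frac{5 x \cos{\left(3 x \right)}}{36} + \frac{5 \sin{\left(3 x \right)}}{108} + \frac{4 \cos{\left(3 x \right)}}{27}; value = \frac{625 \cos{\left(\frac{21}{2} \right)}}{108} + \frac{35 \cos{\left(3 \right)}}{108} - \frac{17 \sin{\left(3 \right)}}{108} - \frac{67 \sin{\left(\frac{21}{2} \right)}}{27}

Whatever form F(x) takes, F'(x) = f(x) is non-negotiable.
F(x) = \frac{x^{3} \cos{\left(3 x \right)}}{3} - \frac{x^{2} \sin{\left(3 x \right)}}{3} - \frac{2 x^{2} \cos{\left(3 x \right)}}{3} + \frac{4 x \sin{\left(3 x \right)}}{9} - \frac{5 x \cos{\left(3 x \right)}}{36} + \frac{5 \sin{\left(3 x \right)}}{108} + \frac{4 \cos{\left(3 x \right)}}{27} is an antiderivative of f.
Check: d/dx[\frac{x^{3} \cos{\left(3 x \right)}}{3} - \frac{x^{2} \sin{\left(3 x \right)}}{3} - \frac{2 x^{2} \cos{\left(3 x \right)}}{3} + \frac{4 x \sin{\left(3 x \right)}}{9} - \frac{5 x \cos{\left(3 x \right)}}{36} + \frac{5 \sin{\left(3 x \right)}}{108} + \frac{4 \cos{\left(3 x \right)}}{27}] = - x^{3} \sin{\left(3 x \right)} + 2 x^{2} \sin{\left(3 x \right)} - \frac{x \sin{\left(3 x \right)}}{4}, which equals f(x).
F(7/2) = \frac{625 \cos{\left(\frac{21}{2} \right)}}{108} - \frac{67 \sin{\left(\frac{21}{2} \right)}}{27}; F(1) = \frac{17 \sin{\left(3 \right)}}{108} - \frac{35 \cos{\left(3 \right)}}{108}.
Integral = F(7/2) - F(1) = \frac{625 \cos{\left(\frac{21}{2} \right)}}{108} + \frac{35 \cos{\left(3 \right)}}{108} - \frac{17 \sin{\left(3 \right)}}{108} - \frac{67 \sin{\left(\frac{21}{2} \right)}}{27}.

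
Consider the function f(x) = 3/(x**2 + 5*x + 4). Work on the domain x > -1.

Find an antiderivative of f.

Factor the denominator ((x + 1)*(x + 4)) and decompose: f = -1/(x + 4) + 1/(x + 1); each piece integrates to a log, atan, or power term.
Check: d/dx[log(x + 1) - log(x + 4)] = 3/(x**2 + 5*x + 4) = f(x).

An antiderivative is F(x) = log(x + 1) - log(x + 4).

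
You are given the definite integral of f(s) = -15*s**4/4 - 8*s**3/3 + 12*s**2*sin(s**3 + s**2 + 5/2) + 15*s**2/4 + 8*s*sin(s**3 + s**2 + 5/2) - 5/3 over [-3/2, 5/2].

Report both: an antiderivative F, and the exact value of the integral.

Integrate term by term and add the pieces.
F(s) = -3*s**5/4 - 2*s**4/3 + 5*s**3/4 - 5*s/3 - 4*cos(s**3 + s**2 + 5/2) is an antiderivative of f.
Check: d/ds[-3*s**5/4 - 2*s**4/3 + 5*s**3/4 - 5*s/3 - 4*cos(s**3 + s**2 + 5/2)] = -15*s**4/4 - 8*s**3/3 + 12*s**2*sin(s**3 + s**2 + 5/2) + 15*s**2/4 + 8*s*sin(s**3 + s**2 + 5/2) - 5/3 = f(s).
F(5/2) = -32225/384 - 4*cos(195/8); F(-3/2) = 77/128 - 4*cos(11/8).
Integral = F(5/2) - F(-3/2) = -4057/48 - 4*cos(195/8) + 4*cos(11/8).

Antiderivative: F(s) = -3*s**5/4 - 2*s**4/3 + 5*s**3/4 - 5*s/3 - 4*cos(s**3 + s**2 + 5/2); value = -4057/48 - 4*cos(195/8) + 4*cos(11/8)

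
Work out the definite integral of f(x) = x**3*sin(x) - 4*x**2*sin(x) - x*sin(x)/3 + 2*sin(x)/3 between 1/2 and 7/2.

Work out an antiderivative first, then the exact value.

Integrate term by term and add the pieces.
F(x) = -(3*x**3*cos(x) - 9*x**2*sin(x) - 12*x**2*cos(x) + 24*x*sin(x) - 19*x*cos(x) + 19*sin(x) + 26*cos(x))/3 is an antiderivative of f.
Check: d/dx[-(3*x**3*cos(x) - 9*x**2*sin(x) - 12*x**2*cos(x) + 24*x*sin(x) - 19*x*cos(x) + 19*sin(x) + 26*cos(x))/3] = x**3*sin(x) - 4*x**2*sin(x) - x*sin(x)/3 + 2*sin(x)/3 = f(x).
F(7/2) = 157*cos(7/2)/8 + 29*sin(7/2)/12; F(1/2) = -115*sin(1/2)/12 - 37*cos(1/2)/8.
Integral = F(7/2) - F(1/2) = 157*cos(7/2)/8 + 29*sin(7/2)/12 + 37*cos(1/2)/8 + 115*sin(1/2)/12.

Antiderivative: F(x) = -(3*x**3*cos(x) - 9*x**2*sin(x) - 12*x**2*cos(x) + 24*x*sin(x) - 19*x*cos(x) + 19*sin(x) + 26*cos(x))/3; value = 157*cos(7/2)/8 + 29*sin(7/2)/12 + 37*cos(1/2)/8 + 115*sin(1/2)/12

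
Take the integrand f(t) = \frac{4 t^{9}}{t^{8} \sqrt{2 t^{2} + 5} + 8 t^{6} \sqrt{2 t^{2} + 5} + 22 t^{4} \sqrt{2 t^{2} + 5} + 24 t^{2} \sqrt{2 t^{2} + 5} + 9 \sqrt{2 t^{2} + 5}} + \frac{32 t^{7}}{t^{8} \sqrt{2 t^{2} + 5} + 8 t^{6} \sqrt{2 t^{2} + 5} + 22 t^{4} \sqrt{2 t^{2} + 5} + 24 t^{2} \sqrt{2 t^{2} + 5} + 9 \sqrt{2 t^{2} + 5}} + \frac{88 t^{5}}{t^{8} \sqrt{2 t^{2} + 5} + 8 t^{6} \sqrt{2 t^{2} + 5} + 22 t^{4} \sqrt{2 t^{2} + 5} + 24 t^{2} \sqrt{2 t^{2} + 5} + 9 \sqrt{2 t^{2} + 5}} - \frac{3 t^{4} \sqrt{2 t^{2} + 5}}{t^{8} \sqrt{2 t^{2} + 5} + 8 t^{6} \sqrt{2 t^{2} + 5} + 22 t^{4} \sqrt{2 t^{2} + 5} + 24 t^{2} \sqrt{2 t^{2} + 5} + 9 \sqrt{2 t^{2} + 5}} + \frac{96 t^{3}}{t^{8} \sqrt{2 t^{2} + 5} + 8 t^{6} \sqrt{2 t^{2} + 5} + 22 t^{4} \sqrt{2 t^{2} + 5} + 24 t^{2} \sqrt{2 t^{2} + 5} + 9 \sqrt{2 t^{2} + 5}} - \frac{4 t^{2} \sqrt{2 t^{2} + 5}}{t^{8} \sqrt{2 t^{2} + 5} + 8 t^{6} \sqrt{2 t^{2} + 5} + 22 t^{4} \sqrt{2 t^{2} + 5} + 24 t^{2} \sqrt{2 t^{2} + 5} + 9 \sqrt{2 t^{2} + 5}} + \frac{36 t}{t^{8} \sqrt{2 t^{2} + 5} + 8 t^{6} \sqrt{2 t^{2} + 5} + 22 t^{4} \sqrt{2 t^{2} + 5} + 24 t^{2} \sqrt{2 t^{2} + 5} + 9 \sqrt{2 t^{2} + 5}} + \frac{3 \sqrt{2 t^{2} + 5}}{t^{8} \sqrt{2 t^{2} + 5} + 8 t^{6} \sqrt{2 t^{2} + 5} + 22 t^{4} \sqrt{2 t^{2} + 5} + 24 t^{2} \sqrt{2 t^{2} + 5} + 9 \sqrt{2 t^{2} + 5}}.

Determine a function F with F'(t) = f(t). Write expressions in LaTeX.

Integrate term by term and add the pieces.
Check: d/dt[\frac{t}{t^{4} + 4 t^{2} + 3} + 2 \sqrt{2 t^{2} + 5}] = \frac{4 t^{9} + 32 t^{7} + 88 t^{5} - 3 t^{4} \sqrt{2 t^{2} + 5} + 96 t^{3} - 4 t^{2} \sqrt{2 t^{2} + 5} + 36 t + 3 \sqrt{2 t^{2} + 5}}{t^{8} \sqrt{2 t^{2} + 5} + 8 t^{6} \sqrt{2 t^{2} + 5} + 22 t^{4} \sqrt{2 t^{2} + 5} + 24 t^{2} \sqrt{2 t^{2} + 5} + 9 \sqrt{2 t^{2} + 5}}, which equals f(t).

An antiderivative is F(t) = \frac{t}{t^{4} + 4 t^{2} + 3} + 2 \sqrt{2 t^{2} + 5}.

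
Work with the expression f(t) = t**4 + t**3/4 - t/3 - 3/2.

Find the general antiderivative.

Integrate term by term and add the pieces.
Check: d/dt[t*(48*t**4 + 15*t**3 - 40*t - 360)/240] = t**4 + t**3/4 - t/3 - 3/2 = f(t).

F(t) = t*(48*t**4 + 15*t**3 - 40*t - 360)/240 + C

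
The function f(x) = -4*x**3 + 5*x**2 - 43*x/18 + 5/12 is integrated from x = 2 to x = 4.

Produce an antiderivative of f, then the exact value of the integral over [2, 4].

Antiderivative: F(x) = -(12*x**2 - 10*x + 3)**2/144; value = -961/6

f matches the chain-rule pattern g'(h)*h' with inner function h(x) = 2*x**2 - 5*x/3 + 1/2; substituting u = h(x) collapses the integral.
F(x) = -(12*x**2 - 10*x + 3)**2/144 is an antiderivative of f.
Check: d/dx[-(12*x**2 - 10*x + 3)**2/144] = -4*x**3 + 5*x**2 - 43*x/18 + 5/12 = f(x).
F(4) = -24025/144; F(2) = -961/144.
Integral = F(4) - F(2) = -961/6.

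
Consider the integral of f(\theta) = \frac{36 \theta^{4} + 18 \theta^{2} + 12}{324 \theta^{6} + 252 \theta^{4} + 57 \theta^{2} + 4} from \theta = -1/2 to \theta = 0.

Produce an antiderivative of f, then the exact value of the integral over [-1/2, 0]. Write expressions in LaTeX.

Antiderivative: F(\theta) = \frac{2 \left(3 \theta + \left(6 \theta^{2} + 1\right) \operatorname{atan}{\left(\frac{3 \theta}{2} \right)}\right)}{3 \left(6 \theta^{2} + 1\right)}; value = \frac{2}{5} + \frac{2 \operatorname{atan}{\left(\frac{3}{4} \right)}}{3}

Whatever form F(\theta) takes, F'(\theta) = f(\theta) is non-negotiable.
F(\theta) = \frac{2 \left(3 \theta + \left(6 \theta^{2} + 1\right) \operatorname{atan}{\left(\frac{3 \theta}{2} \right)}\right)}{3 \left(6 \theta^{2} + 1\right)} is an antiderivative of f.
Check: d/d\theta[\frac{2 \left(3 \theta + \left(6 \theta^{2} + 1\right) \operatorname{atan}{\left(\frac{3 \theta}{2} \right)}\right)}{3 \left(6 \theta^{2} + 1\right)}] = \frac{36 \theta^{4} + 18 \theta^{2} + 12}{324 \theta^{6} + 252 \theta^{4} + 57 \theta^{2} + 4} = f(\theta).
F(0) = 0; F(-1/2) = - \frac{2 \operatorname{atan}{\left(\frac{3}{4} \right)}}{3} - \frac{2}{5}.
Integral = F(0) - F(-1/2) = \frac{2}{5} + \frac{2 \operatorname{atan}{\left(\frac{3}{4} \right)}}{3}.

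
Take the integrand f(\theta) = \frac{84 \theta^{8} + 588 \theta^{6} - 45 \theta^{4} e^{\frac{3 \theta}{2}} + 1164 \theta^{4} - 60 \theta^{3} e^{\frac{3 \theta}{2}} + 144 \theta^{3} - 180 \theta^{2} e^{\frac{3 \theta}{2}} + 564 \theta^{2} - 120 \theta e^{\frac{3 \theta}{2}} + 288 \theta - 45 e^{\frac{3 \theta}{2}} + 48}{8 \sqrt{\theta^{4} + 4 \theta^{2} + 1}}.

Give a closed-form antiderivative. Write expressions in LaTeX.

An antiderivative is F(\theta) = - 3 \sqrt{\theta^{4} + 4 \theta^{2} + 1} \left(- \frac{\theta^{5}}{2} - \frac{5 \theta^{3}}{2} - 2 \theta + \frac{5 e^{\frac{3 \theta}{2}}}{4} - 3\right).

f has the shape u'v + uv' for u = - 3 \sqrt{\theta^{4} + 4 \theta^{2} + 1} and v = - \frac{\theta^{5}}{2} - \frac{5 \theta^{3}}{2} - 2 \theta + \frac{5 e^{\frac{3 \theta}{2}}}{4} - 3 — it is the derivative of the product u*v.
Check: d/d\theta[- 3 \sqrt{\theta^{4} + 4 \theta^{2} + 1} \left(- \frac{\theta^{5}}{2} - \frac{5 \theta^{3}}{2} - 2 \theta + \frac{5 e^{\frac{3 \theta}{2}}}{4} - 3\right)] = \frac{84 \theta^{8} + 588 \theta^{6} - 45 \theta^{4} e^{\frac{3 \theta}{2}} + 1164 \theta^{4} - 60 \theta^{3} e^{\frac{3 \theta}{2}} + 144 \theta^{3} - 180 \theta^{2} e^{\frac{3 \theta}{2}} + 564 \theta^{2} - 120 \theta e^{\frac{3 \theta}{2}} + 288 \theta - 45 e^{\frac{3 \theta}{2}} + 48}{8 \sqrt{\theta^{4} + 4 \theta^{2} + 1}} = f(\theta).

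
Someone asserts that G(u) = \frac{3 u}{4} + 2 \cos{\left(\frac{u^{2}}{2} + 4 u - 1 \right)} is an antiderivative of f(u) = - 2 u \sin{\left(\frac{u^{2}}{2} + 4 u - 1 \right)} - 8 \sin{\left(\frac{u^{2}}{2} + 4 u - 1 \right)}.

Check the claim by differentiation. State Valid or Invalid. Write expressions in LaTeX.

Invalid: d/du[G] - f = \frac{3}{4}, which is not 0.

d/du[G] = - 2 u \sin{\left(\frac{u^{2}}{2} + 4 u - 1 \right)} - 8 \sin{\left(\frac{u^{2}}{2} + 4 u - 1 \right)} + \frac{3}{4}
d/du[G] - f(u) = \frac{3}{4} != 0.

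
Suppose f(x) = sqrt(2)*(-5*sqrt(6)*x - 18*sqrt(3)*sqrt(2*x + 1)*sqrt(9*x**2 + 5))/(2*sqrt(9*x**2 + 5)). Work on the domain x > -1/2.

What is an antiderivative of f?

An antiderivative is F(x) = sqrt(6)*(-108*x*sqrt(2*x + 1) - 54*sqrt(2*x + 1) - 5*sqrt(2)*sqrt(9*x**2 + 5))/18.

Recover f(x) by differentiating a candidate F(x); any mismatch rules it out.
Check: d/dx[sqrt(6)*(-108*x*sqrt(2*x + 1) - 54*sqrt(2*x + 1) - 5*sqrt(2)*sqrt(9*x**2 + 5))/18] = (-5*sqrt(3)*x*sqrt(2*x + 1) - 18*sqrt(6)*x*sqrt(9*x**2 + 5) - 9*sqrt(6)*sqrt(9*x**2 + 5))/(sqrt(2*x + 1)*sqrt(9*x**2 + 5)), which equals f(x).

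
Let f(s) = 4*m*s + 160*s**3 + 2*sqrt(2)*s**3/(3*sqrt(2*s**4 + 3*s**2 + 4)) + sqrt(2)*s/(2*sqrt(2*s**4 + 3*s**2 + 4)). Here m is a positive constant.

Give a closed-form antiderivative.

The integrand splits into summands that can be handled one at a time.
Check: d/ds[2*m*s**2 + 40*s**4 + sqrt(s**4 + 3*s**2/2 + 2)/3] = (24*m*s*sqrt(2*s**4 + 3*s**2 + 4) + 960*s**3*sqrt(2*s**4 + 3*s**2 + 4) + 4*sqrt(2)*s**3 + 3*sqrt(2)*s)/(6*sqrt(2*s**4 + 3*s**2 + 4)), which equals f(s).

An antiderivative is F(s) = 2*m*s**2 + 40*s**4 + sqrt(s**4 + 3*s**2/2 + 2)/3.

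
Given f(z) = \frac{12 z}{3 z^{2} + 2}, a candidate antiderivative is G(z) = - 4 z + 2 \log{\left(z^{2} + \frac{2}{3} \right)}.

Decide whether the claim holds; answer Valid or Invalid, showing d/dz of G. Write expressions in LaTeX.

Invalid: d/dz[G] - f = -4, which is not 0.

d/dz[G] = \frac{- 12 z^{2} + 12 z - 8}{3 z^{2} + 2}
d/dz[G] - f(z) = -4 != 0.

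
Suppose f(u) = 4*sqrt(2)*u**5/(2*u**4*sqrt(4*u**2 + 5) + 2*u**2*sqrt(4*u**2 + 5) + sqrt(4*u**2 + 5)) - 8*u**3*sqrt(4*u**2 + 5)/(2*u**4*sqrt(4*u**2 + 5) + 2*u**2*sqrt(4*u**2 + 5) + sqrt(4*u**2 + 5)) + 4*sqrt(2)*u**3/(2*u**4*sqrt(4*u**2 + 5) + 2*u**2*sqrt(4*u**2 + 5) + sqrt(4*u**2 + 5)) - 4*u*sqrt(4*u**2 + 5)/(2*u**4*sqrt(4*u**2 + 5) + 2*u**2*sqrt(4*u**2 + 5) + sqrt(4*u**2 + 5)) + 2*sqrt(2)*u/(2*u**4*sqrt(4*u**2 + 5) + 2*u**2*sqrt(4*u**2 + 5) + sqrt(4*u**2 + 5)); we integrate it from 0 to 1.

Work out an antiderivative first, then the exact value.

The integrand splits into summands that can be handled one at a time.
F(u) = (sqrt(2)*sqrt(4*u**2 + 5) - 2*log(2*u**4 + 2*u**2 + 1))/2 is an antiderivative of f.
Check: d/du[(sqrt(2)*sqrt(4*u**2 + 5) - 2*log(2*u**4 + 2*u**2 + 1))/2] = (4*sqrt(2)*u**5 - 8*u**3*sqrt(4*u**2 + 5) + 4*sqrt(2)*u**3 - 4*u*sqrt(4*u**2 + 5) + 2*sqrt(2)*u)/(2*u**4*sqrt(4*u**2 + 5) + 2*u**2*sqrt(4*u**2 + 5) + sqrt(4*u**2 + 5)), which equals f(u).
F(1) = -log(5) + 3*sqrt(2)/2; F(0) = sqrt(10)/2.
Integral = F(1) - F(0) = -log(5) - sqrt(10)/2 + 3*sqrt(2)/2.

Antiderivative: F(u) = (sqrt(2)*sqrt(4*u**2 + 5) - 2*log(2*u**4 + 2*u**2 + 1))/2; value = -log(5) - sqrt(10)/2 + 3*sqrt(2)/2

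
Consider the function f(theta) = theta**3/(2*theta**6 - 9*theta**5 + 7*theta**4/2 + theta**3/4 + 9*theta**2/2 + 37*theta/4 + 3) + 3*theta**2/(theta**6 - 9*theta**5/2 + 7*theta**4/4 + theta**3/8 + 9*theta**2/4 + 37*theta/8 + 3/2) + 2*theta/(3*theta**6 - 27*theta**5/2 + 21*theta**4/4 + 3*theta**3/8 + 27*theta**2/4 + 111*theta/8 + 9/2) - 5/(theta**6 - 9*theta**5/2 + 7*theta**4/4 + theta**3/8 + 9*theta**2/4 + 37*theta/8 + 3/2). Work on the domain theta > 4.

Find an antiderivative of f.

An antiderivative is F(theta) = -(-1938560*theta*log(theta - 4) + 2933010*theta*log(theta - 3/2) + 17242862*theta*log(theta + 1/2) - 9118656*theta*log(theta**2 + 1) + 3105216*theta*atan(theta) - 969280*log(theta - 4) + 1466505*log(theta - 3/2) + 8621431*log(theta + 1/2) - 4559328*log(theta**2 + 1) + 1552608*atan(theta) - 8870940)/(10740600*(2*theta + 1)).

The denominator factors as 3*(theta - 4)*(2*theta - 3)*(2*theta + 1)**2*(theta**2 + 1); partial fractions split f into directly integrable pieces: 4*(3518*theta - 599)/(16575*(theta**2 + 1)) - 39011/(24300*(2*theta + 1)) - 223/(135*(2*theta + 1)**2) - 71/(260*(2*theta - 3)) + 1864/(20655*(theta - 4)).
Check: d/dtheta[-(-1938560*theta*log(theta - 4) + 2933010*theta*log(theta - 3/2) + 17242862*theta*log(theta + 1/2) - 9118656*theta*log(theta**2 + 1) + 3105216*theta*atan(theta) - 969280*log(theta - 4) + 1466505*log(theta - 3/2) + 8621431*log(theta + 1/2) - 4559328*log(theta**2 + 1) + 1552608*atan(theta) - 8870940)/(10740600*(2*theta + 1))] = (12*theta**3 + 72*theta**2 + 16*theta - 120)/(24*theta**6 - 108*theta**5 + 42*theta**4 + 3*theta**3 + 54*theta**2 + 111*theta + 36), which equals f(theta).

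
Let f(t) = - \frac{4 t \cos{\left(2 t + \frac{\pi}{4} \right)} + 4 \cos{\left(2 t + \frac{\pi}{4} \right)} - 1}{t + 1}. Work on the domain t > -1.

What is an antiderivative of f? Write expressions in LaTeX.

An antiderivative is F(t) = \log{\left(2 t + 2 \right)} - 2 \sin{\left(2 t + \frac{\pi}{4} \right)}.

For F(t) to be correct the identity F'(t) - f(t) = 0 must hold.
Check: d/dt[\log{\left(2 t + 2 \right)} - 2 \sin{\left(2 t + \frac{\pi}{4} \right)}] = \frac{- 4 t \cos{\left(2 t + \frac{\pi}{4} \right)} - 4 \cos{\left(2 t + \frac{\pi}{4} \right)} + 1}{t + 1}, which equals f(t).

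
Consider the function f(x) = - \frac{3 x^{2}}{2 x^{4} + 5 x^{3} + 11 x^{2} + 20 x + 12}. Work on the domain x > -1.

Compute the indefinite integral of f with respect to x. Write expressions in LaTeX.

The denominator factors as \left(x + 1\right) \left(2 x + 3\right) \left(x^{2} + 4\right); partial fractions split f into directly integrable pieces: - \frac{12 \left(x + 1\right)}{25 \left(x^{2} + 4\right)} + \frac{54}{25 \left(2 x + 3\right)} - \frac{3}{5 \left(x + 1\right)}.
Check: d/dx[- \frac{3 \log{\left(x + 1 \right)}}{5} + \frac{27 \log{\left(x + \frac{3}{2} \right)}}{25} - \frac{6 \log{\left(x^{2} + 4 \right)}}{25} - \frac{6 \operatorname{atan}{\left(\frac{x}{2} \right)}}{25}] = - \frac{3 x^{2}}{2 x^{4} + 5 x^{3} + 11 x^{2} + 20 x + 12} = f(x).

F(x) = - \frac{3 \log{\left(x + 1 \right)}}{5} + \frac{27 \log{\left(x + \frac{3}{2} \right)}}{25} - \frac{6 \log{\left(x^{2} + 4 \right)}}{25} - \frac{6 \operatorname{atan}{\left(\frac{x}{2} \right)}}{25} + C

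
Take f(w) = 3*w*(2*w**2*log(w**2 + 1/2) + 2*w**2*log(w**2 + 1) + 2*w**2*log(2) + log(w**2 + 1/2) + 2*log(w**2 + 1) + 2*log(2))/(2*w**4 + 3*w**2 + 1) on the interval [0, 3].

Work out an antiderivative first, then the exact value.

Recognize the product-rule pattern: f = u'v + uv' with u = 3*log(w**2 + 1/2)/2, v = log(2*w**2 + 2), so integration by parts undoes it.
F(w) = 3*log(w**2 + 1/2)*log(2*w**2 + 2)/2 is an antiderivative of f.
Check: d/dw[3*log(w**2 + 1/2)*log(2*w**2 + 2)/2] = (6*w**3*log(w**2 + 1/2) + 6*w**3*log(w**2 + 1) + 6*w**3*log(2) + 3*w*log(w**2 + 1/2) + 6*w*log(w**2 + 1) + 6*w*log(2))/(2*w**4 + 3*w**2 + 1), which equals f(w).
F(3) = 3*log(19/2)*log(20)/2; F(0) = -3*log(2)**2/2.
Integral = F(3) - F(0) = 3*log(2)**2/2 + 3*log(19/2)*log(20)/2.

Antiderivative: F(w) = 3*log(w**2 + 1/2)*log(2*w**2 + 2)/2; value = 3*log(2)**2/2 + 3*log(19/2)*log(20)/2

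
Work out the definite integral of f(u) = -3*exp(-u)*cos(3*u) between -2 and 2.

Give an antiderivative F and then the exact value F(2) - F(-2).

Whatever form F(u) takes, F'(u) = f(u) is non-negotiable.
F(u) = -9*exp(-u)*sin(3*u)/10 + 3*exp(-u)*cos(3*u)/10 is an antiderivative of f.
Check: d/du[-9*exp(-u)*sin(3*u)/10 + 3*exp(-u)*cos(3*u)/10] = -3*exp(-u)*cos(3*u) = f(u).
F(2) = -9*exp(-2)*sin(6)/10 + 3*exp(-2)*cos(6)/10; F(-2) = 9*exp(2)*sin(6)/10 + 3*exp(2)*cos(6)/10.
Integral = F(2) - F(-2) = -3*exp(2)*cos(6)/10 - 9*exp(-2)*sin(6)/10 + 3*exp(-2)*cos(6)/10 - 9*exp(2)*sin(6)/10.

Antiderivative: F(u) = -9*exp(-u)*sin(3*u)/10 + 3*exp(-u)*cos(3*u)/10; value = -3*exp(2)*cos(6)/10 - 9*exp(-2)*sin(6)/10 + 3*exp(-2)*cos(6)/10 - 9*exp(2)*sin(6)/10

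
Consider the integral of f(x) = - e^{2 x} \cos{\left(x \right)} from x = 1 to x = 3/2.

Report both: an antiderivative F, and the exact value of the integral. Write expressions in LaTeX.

Antiderivative: F(x) = - \frac{e^{2 x} \sin{\left(x \right)}}{5} - \frac{2 e^{2 x} \cos{\left(x \right)}}{5}; value = - \frac{e^{3} \sin{\left(\frac{3}{2} \right)}}{5} - \frac{2 e^{3} \cos{\left(\frac{3}{2} \right)}}{5} + \frac{e^{2} \sin{\left(1 \right)}}{5} + \frac{2 e^{2} \cos{\left(1 \right)}}{5}

An antiderivative F(x) passes only if d/dx[F] lands on f(x) exactly.
F(x) = - \frac{e^{2 x} \sin{\left(x \right)}}{5} - \frac{2 e^{2 x} \cos{\left(x \right)}}{5} is an antiderivative of f.
Check: d/dx[- \frac{e^{2 x} \sin{\left(x \right)}}{5} - \frac{2 e^{2 x} \cos{\left(x \right)}}{5}] = - e^{2 x} \cos{\left(x \right)} = f(x).
F(3/2) = - \frac{e^{3} \sin{\left(\frac{3}{2} \right)}}{5} - \frac{2 e^{3} \cos{\left(\frac{3}{2} \right)}}{5}; F(1) = - \frac{2 e^{2} \cos{\left(1 \right)}}{5} - \frac{e^{2} \sin{\left(1 \right)}}{5}.
Integral = F(3/2) - F(1) = - \frac{e^{3} \sin{\left(\frac{3}{2} \right)}}{5} - \frac{2 e^{3} \cos{\left(\frac{3}{2} \right)}}{5} + \frac{e^{2} \sin{\left(1 \right)}}{5} + \frac{2 e^{2} \cos{\left(1 \right)}}{5}.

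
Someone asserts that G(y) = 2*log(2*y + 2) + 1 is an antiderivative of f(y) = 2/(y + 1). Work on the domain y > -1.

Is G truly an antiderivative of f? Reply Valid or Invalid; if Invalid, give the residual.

Valid. The derivative of G reproduces f.

d/dy[G] = 2/(y + 1)
This equals f(y) exactly, so the claim holds.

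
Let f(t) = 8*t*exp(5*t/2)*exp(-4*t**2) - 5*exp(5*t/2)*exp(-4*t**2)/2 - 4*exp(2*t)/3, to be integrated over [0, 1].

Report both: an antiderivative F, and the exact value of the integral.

The integrand splits into summands that can be handled one at a time.
F(t) = -2*exp(2*t)/3 - exp(-4*t**2 + 5*t/2) is an antiderivative of f.
Check: d/dt[-2*exp(2*t)/3 - exp(-4*t**2 + 5*t/2)] = 8*t*exp(5*t/2)*exp(-4*t**2) - 5*exp(5*t/2)*exp(-4*t**2)/2 - 4*exp(2*t)/3 = f(t).
F(1) = -2*exp(2)/3 - exp(-3/2); F(0) = -5/3.
Integral = F(1) - F(0) = -2*exp(2)/3 - exp(-3/2) + 5/3.

Antiderivative: F(t) = -2*exp(2*t)/3 - exp(-4*t**2 + 5*t/2); value = -2*exp(2)/3 - exp(-3/2) + 5/3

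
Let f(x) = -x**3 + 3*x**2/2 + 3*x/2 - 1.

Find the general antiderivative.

F(x) = -x**4/4 + x**3/2 + 3*x**2/4 - x + C

The substitution u = x**2 - x - 2 works: f is exactly (dF/du)*(du/dx) for that inner function.
Check: d/dx[-x**4/4 + x**3/2 + 3*x**2/4 - x] = -x**3 + 3*x**2/2 + 3*x/2 - 1 = f(x).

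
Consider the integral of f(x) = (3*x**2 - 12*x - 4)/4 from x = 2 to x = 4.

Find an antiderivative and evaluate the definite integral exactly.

Check any antiderivative F(x) by computing F'(x) and comparing it with f(x).
F(x) = x**3/4 - 3*x**2/2 - x is an antiderivative of f.
Check: d/dx[x**3/4 - 3*x**2/2 - x] = 3*x**2/4 - 3*x - 1, which equals f(x).
F(4) = -12; F(2) = -6.
Integral = F(4) - F(2) = -6.

Antiderivative: F(x) = x**3/4 - 3*x**2/2 - x; value = -6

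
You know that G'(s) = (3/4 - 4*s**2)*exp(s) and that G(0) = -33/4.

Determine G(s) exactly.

G(s) = -(16*s**2*exp(s) - 32*s*exp(s) + 29*exp(s) + 4)/4

G'(s) has the shape u'v + uv' for u = -4*s**2 + 8*s - 29/4 and v = exp(s) — it is the derivative of the product u*v.
A general antiderivative is (-16*s**2 + 32*s - 29)*exp(s)/4 + C.
The condition gives C = -33/4 - (-29/4) = -1.
So G(s) = -(16*s**2*exp(s) - 32*s*exp(s) + 29*exp(s) + 4)/4.
Check: d/ds[-(16*s**2*exp(s) - 32*s*exp(s) + 29*exp(s) + 4)/4] = -4*s**2*exp(s) + 3*exp(s)/4, which equals G'(s).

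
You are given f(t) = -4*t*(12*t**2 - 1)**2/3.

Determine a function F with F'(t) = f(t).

f matches the chain-rule pattern g'(h)*h' with inner function h(t) = 4*t**2 - 1/3; substituting u = h(t) collapses the integral.
Check: d/dt[-(12*t**2 - 1)**3/54] = -192*t**5 + 32*t**3 - 4*t/3, which equals f(t).

An antiderivative is F(t) = -(12*t**2 - 1)**3/54.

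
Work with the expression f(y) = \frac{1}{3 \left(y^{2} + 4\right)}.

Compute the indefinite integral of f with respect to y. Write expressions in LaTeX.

Differentiate the proposed F(y) back; it has to land on f(y) exactly.
Check: d/dy[\frac{\operatorname{atan}{\left(\frac{y}{2} \right)}}{6}] = \frac{1}{3 y^{2} + 12}, which equals f(y).

F(y) = \frac{\operatorname{atan}{\left(\frac{y}{2} \right)}}{6} + C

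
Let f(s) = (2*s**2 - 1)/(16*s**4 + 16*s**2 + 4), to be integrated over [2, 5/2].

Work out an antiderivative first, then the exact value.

f has the shape u'v + uv' for u = -s/4 and v = 1/(2*s**2 + 1) — it is the derivative of the product u*v.
F(s) = -s/(4*(2*s**2 + 1)) is an antiderivative of f.
Check: d/ds[-s/(4*(2*s**2 + 1))] = (2*s**2 - 1)/(16*s**4 + 16*s**2 + 4) = f(s).
F(5/2) = -5/108; F(2) = -1/18.
Integral = F(5/2) - F(2) = 1/108.

Antiderivative: F(s) = -s/(4*(2*s**2 + 1)); value = 1/108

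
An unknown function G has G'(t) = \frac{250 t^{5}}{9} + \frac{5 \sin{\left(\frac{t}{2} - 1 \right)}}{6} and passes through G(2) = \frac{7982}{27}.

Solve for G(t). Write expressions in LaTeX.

G(t) = \frac{125 t^{6}}{27} - \frac{5 \cos{\left(\frac{t}{2} - 1 \right)}}{3} + 1

Integrate term by term and add the pieces.
A general antiderivative is \frac{125 t^{6}}{27} - \frac{5 \cos{\left(\frac{t}{2} - 1 \right)}}{3} + C.
The condition gives C = \frac{7982}{27} - (\frac{7955}{27}) = 1.
So G(t) = \frac{125 t^{6}}{27} - \frac{5 \cos{\left(\frac{t}{2} - 1 \right)}}{3} + 1.
Check: d/dt[\frac{125 t^{6}}{27} - \frac{5 \cos{\left(\frac{t}{2} - 1 \right)}}{3} + 1] = \frac{250 t^{5}}{9} + \frac{5 \sin{\left(\frac{t}{2} - 1 \right)}}{6} = G'(t).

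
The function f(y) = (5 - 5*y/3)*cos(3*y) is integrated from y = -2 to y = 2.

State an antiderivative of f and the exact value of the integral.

A first test for any F(y): its y-derivative must equal f(y) identically.
F(y) = -5*y*sin(3*y)/9 + 5*sin(3*y)/3 - 5*cos(3*y)/27 is an antiderivative of f.
Check: d/dy[-5*y*sin(3*y)/9 + 5*sin(3*y)/3 - 5*cos(3*y)/27] = -5*y*cos(3*y)/3 + 5*cos(3*y), which equals f(y).
F(2) = -5*cos(6)/27 + 5*sin(6)/9; F(-2) = -5*cos(6)/27 - 25*sin(6)/9.
Integral = F(2) - F(-2) = 10*sin(6)/3.

Antiderivative: F(y) = -5*y*sin(3*y)/9 + 5*sin(3*y)/3 - 5*cos(3*y)/27; value = 10*sin(6)/3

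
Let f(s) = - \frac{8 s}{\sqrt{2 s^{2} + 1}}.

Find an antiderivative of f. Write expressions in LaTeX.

f matches the chain-rule pattern g'(h)*h' with inner function h(s) = 2 s^{2} + 1; substituting u = h(s) collapses the integral.
Check: d/ds[- 4 \sqrt{2 s^{2} + 1}] = - \frac{8 s}{\sqrt{2 s^{2} + 1}} = f(s).

An antiderivative is F(s) = - 4 \sqrt{2 s^{2} + 1}.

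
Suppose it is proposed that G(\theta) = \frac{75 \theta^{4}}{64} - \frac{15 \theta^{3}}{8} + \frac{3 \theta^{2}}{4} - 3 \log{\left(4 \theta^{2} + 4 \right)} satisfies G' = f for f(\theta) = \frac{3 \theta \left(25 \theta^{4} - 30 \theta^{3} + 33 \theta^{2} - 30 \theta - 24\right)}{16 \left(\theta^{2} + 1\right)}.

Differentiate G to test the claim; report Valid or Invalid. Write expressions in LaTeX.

Valid - differentiating G returns exactly f.

d/d\theta[G] = \frac{75 \theta^{5} - 90 \theta^{4} + 99 \theta^{3} - 90 \theta^{2} - 72 \theta}{16 \theta^{2} + 16}
This equals f(\theta) exactly, so the claim holds.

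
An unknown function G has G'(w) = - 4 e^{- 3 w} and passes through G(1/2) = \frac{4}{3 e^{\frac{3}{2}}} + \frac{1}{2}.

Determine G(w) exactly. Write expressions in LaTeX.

A first test for any G(w): its w-derivative must equal the given G'(w).
A general antiderivative is \frac{4 e^{- 3 w}}{3} + C.
The condition gives C = \frac{4}{3 e^{\frac{3}{2}}} + \frac{1}{2} - (\frac{4}{3 e^{\frac{3}{2}}}) = \frac{1}{2}.
So G(w) = \frac{\left(3 e^{3 w} + 8\right) e^{- 3 w}}{6}.
Check: d/dw[\frac{\left(3 e^{3 w} + 8\right) e^{- 3 w}}{6}] = - 4 e^{- 3 w} = G'(w).

G(w) = \frac{\left(3 e^{3 w} + 8\right) e^{- 3 w}}{6}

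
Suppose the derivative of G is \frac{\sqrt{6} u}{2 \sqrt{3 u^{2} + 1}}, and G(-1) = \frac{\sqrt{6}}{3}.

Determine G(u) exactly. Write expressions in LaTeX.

G(u) = \frac{\sqrt{6} \sqrt{3 u^{2} + 1}}{6}

G'(u) matches the chain-rule pattern g'(h)*h' with inner function h(u) = 2 u^{2} + \frac{2}{3}; substituting w = h(u) collapses the integral.
A general antiderivative is \frac{\sqrt{2 u^{2} + \frac{2}{3}}}{2} + C.
The condition gives C = \frac{\sqrt{6}}{3} - (\frac{\sqrt{6}}{3}) = 0.
So G(u) = \frac{\sqrt{6} \sqrt{3 u^{2} + 1}}{6}.
Check: d/du[\frac{\sqrt{6} \sqrt{3 u^{2} + 1}}{6}] = \frac{\sqrt{6} u}{2 \sqrt{3 u^{2} + 1}} = G'(u).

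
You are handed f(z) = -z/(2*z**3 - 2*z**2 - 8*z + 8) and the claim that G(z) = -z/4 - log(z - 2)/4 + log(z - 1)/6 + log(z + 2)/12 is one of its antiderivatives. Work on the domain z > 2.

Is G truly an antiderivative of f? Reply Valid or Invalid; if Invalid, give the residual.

Invalid: d/dz[G] - f = -1/4, which is not 0.

d/dz[G] = (-z**3 + z**2 + 2*z - 4)/(4*z**3 - 4*z**2 - 16*z + 16)
d/dz[G] - f(z) = -1/4 != 0.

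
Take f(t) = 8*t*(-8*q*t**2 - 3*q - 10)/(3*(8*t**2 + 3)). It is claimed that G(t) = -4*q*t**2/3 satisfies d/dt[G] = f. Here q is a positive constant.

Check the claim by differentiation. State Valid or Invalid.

Invalid: d/dt[G] - f = 80*t/(24*t**2 + 9), which is not 0.

d/dt[G] = -8*q*t/3
d/dt[G] - f(t) = 80*t/(24*t**2 + 9) != 0.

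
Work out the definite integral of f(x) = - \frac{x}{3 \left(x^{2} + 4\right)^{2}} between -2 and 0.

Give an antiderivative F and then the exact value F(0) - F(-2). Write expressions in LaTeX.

The substitution u = 6 x^{2} + 24 works: f is exactly (dF/du)*(du/dx) for that inner function.
F(x) = \frac{1}{6 \left(x^{2} + 4\right)} is an antiderivative of f.
Check: d/dx[\frac{1}{6 \left(x^{2} + 4\right)}] = - \frac{x}{3 x^{4} + 24 x^{2} + 48}, which equals f(x).
F(0) = \frac{1}{24}; F(-2) = \frac{1}{48}.
Integral = F(0) - F(-2) = \frac{1}{48}.

Antiderivative: F(x) = \frac{1}{6 \left(x^{2} + 4\right)}; value = \frac{1}{48}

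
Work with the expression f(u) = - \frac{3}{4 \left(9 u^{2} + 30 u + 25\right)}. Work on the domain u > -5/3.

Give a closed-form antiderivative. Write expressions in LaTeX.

Differentiate the proposed F(u) back; it has to land on f(u) exactly.
Check: d/du[\frac{1}{4 \left(3 u + 5\right)}] = - \frac{3}{36 u^{2} + 120 u + 100}, which equals f(u).

An antiderivative is F(u) = \frac{1}{4 \left(3 u + 5\right)}.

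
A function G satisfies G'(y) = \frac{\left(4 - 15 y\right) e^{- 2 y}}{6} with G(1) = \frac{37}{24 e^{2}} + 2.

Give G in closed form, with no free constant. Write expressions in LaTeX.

Recognize the product-rule pattern: G'(y) = u'v + uv' with u = \frac{5 y}{4} + \frac{7}{24}, v = e^{- 2 y}, so integration by parts undoes it.
A general antiderivative is \frac{\left(30 y + 7\right) e^{- 2 y}}{24} + C.
The condition gives C = \frac{37}{24 e^{2}} + 2 - (\frac{37}{24 e^{2}}) = 2.
So G(y) = \frac{\left(30 y + 48 e^{2 y} + 7\right) e^{- 2 y}}{24}.
Check: d/dy[\frac{\left(30 y + 48 e^{2 y} + 7\right) e^{- 2 y}}{24}] = \frac{\left(4 - 15 y\right) e^{- 2 y}}{6} = G'(y).

G(y) = \frac{\left(30 y + 48 e^{2 y} + 7\right) e^{- 2 y}}{24}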